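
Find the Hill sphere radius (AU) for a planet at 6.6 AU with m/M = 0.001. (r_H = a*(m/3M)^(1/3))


r_H = a * (m/3M)^(1/3) = 6.6 * (0.001/3)^(1/3) = 0.4576

0.4576 AU


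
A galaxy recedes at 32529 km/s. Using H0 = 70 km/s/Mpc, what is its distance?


d = v / H0 = 32529 / 70 = 464.7

464.7 Mpc


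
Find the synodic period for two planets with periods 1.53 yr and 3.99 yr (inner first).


1/P_syn = |1/P1 - 1/P2| = |1/1.53 - 1/3.99| => P_syn = 2.4816

2.4816 years


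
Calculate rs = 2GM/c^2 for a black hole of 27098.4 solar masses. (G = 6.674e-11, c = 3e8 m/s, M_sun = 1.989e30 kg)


M = 27098.4 * 1.989e30 kg = 5.38987176e+34 kg. rs = 2GM/c^2 = 2 * 6.674e-11 * 5.38987176e+34 / (3e8)^2 = 7.994e+07

7.994e+07 m


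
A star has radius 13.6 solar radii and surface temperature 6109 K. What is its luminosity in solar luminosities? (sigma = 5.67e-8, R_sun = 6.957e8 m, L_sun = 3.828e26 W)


R = 13.6 * 6.957e8 m = 9.46152e+09 m. L = 4*pi*R^2*sigma*T^4 = 4*pi*(9.46152e+09)^2 * 5.67e-8 * 6109^4 = 8.883727876e+28 W. L/L_sun = 8.883727876e+28 / 3.828e26 = 232.0723

232.0723 L_sun


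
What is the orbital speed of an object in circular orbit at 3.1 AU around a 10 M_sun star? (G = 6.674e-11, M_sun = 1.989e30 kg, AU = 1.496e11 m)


v = sqrt(GM/r) = sqrt(6.674e-11 * 1.989e+31 / 4.638e+11) = 53501.2402

53501.2402 m/s


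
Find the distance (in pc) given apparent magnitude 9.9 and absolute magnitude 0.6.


d = 10^((m - M + 5)/5) = 10^((9.9 - 0.6 + 5)/5) = 724.436

724.436 pc


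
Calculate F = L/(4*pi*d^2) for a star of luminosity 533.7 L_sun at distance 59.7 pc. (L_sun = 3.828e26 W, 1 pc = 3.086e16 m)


F = L / (4*pi*d^2) = 2.043e+29 / (4*pi*(1.842e+18)^2) = 4.790e-09

4.790e-09 W/m^2


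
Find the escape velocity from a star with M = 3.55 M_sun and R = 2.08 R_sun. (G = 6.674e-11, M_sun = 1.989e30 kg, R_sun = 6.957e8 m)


M = 3.55 * 1.989e30 kg = 7.06095e+30 kg; R = 2.08 * 6.957e8 m = 1.447056e+09 m. v_esc = sqrt(2GM/R) = sqrt(2 * 6.674e-11 * 7.06095e+30 / 1.447056e+09) = 807043.6002

807043.6002 m/s


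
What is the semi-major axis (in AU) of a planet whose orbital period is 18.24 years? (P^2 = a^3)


a = P^(2/3) = 18.24^(2/3) = 6.9292

6.9292 AU


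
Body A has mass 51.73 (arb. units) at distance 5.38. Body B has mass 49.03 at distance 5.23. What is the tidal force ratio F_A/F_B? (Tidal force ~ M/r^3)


Ratio = (M1/r1^3) / (M2/r2^3) = (51.73/5.38^3) / (49.03/5.23^3) = 0.9693

0.9693


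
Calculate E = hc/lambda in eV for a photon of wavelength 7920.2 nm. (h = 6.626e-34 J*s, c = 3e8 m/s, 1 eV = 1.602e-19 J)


E = hc/lambda = 6.626e-34 * 3e8 / 7.920e-06 = 2.510e-20 J = 0.1567 eV

0.1567 eV


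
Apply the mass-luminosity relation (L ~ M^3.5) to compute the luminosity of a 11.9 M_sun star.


L/L_sun = (M/M_sun)^3.5 = 11.9^3.5 = 5813.188

5813.188 L_sun


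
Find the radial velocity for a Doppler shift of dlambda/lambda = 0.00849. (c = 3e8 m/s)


v = (dlambda/lambda) * c = 0.00849 * 3e8 = 2.547e+06

2.547e+06 m/s


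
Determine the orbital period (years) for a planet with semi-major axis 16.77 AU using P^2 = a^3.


P = a^(3/2) = 16.77^1.5 = 68.6751

68.6751 years


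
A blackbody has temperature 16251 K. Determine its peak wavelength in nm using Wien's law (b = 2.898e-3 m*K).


lam_max = b / T = 2.898e-3 / 16251 = 1.783e-07 m = 178.3275 nm

178.3275 nm


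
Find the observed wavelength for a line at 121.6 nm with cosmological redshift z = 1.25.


lam_obs = lam_emit * (1 + z) = 121.6 * (1 + 1.25) = 273.6

273.6 nm


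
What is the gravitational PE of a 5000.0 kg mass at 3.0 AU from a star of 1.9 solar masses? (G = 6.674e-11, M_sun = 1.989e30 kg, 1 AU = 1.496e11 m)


M = 1.9 * 1.989e30 kg = 3.7791e+30 kg; r = 3.0 AU * 1.496e11 m/AU = 4.488e+11 m. U = -GM*m/r = -(6.674e-11 * 3.7791e+30 * 5000.0) / 4.488e+11 = -2.810e+12

-2.810e+12 J


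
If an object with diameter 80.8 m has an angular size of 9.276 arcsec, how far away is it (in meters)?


D = size / theta_rad, theta_rad = 9.276 * pi/(180*3600) = 4.497e-05, D = 1.797e+06

1.797e+06 m


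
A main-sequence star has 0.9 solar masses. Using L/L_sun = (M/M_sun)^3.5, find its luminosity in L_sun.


L/L_sun = (M/M_sun)^3.5 = 0.9^3.5 = 0.6916

0.6916 L_sun


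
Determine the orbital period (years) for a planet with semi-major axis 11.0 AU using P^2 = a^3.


P = a^(3/2) = 11.0^1.5 = 36.4829

36.4829 years


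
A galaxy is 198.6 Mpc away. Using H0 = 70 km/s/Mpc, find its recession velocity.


v = H0 * d = 70 * 198.6 = 13902.0

13902.0 km/s


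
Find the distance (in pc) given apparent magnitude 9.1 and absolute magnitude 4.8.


d = 10^((m - M + 5)/5) = 10^((9.1 - 4.8 + 5)/5) = 72.4436

72.4436 pc


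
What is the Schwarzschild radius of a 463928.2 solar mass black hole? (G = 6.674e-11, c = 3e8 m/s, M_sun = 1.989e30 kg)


M = 463928.2 * 1.989e30 kg = 9.227531898e+35 kg. rs = 2GM/c^2 = 2 * 6.674e-11 * 9.227531898e+35 / (3e8)^2 = 1.369e+09

1.369e+09 m


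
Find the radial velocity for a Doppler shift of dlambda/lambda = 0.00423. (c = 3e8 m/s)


v = (dlambda/lambda) * c = 0.00423 * 3e8 = 1.269e+06

1.269e+06 m/s


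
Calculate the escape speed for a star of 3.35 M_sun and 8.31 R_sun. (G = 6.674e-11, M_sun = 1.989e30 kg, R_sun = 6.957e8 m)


M = 3.35 * 1.989e30 kg = 6.66315e+30 kg; R = 8.31 * 6.957e8 m = 5.781267e+09 m. v_esc = sqrt(2GM/R) = sqrt(2 * 6.674e-11 * 6.66315e+30 / 5.781267e+09) = 392226.0014

392226.0014 m/s


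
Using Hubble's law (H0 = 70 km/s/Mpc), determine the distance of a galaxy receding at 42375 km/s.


d = v / H0 = 42375 / 70 = 605.3571

605.3571 Mpc


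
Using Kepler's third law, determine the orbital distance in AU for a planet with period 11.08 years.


a = P^(2/3) = 11.08^(2/3) = 4.97

4.97 AU


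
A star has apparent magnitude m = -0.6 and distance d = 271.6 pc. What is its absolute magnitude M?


M = m - 5*log10(d) + 5 = -0.6 - 5*log10(271.6) + 5 = -7.7696

-7.7696


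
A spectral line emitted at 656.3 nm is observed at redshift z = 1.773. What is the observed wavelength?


lam_obs = lam_emit * (1 + z) = 656.3 * (1 + 1.773) = 1819.9199

1819.9199 nm


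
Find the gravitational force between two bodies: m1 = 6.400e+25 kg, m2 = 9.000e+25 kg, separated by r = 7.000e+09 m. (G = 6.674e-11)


F = G*m1*m2/r^2 = 6.674e-11 * 6.400e+25 * 9.000e+25 / (7.000e+09)^2 = 6.674e-11 * 5.760e+51 / 4.900e+19 = 7.845e+21

7.845e+21 N


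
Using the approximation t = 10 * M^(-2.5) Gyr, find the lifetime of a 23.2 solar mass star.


t = 10 * M^(-2.5) = 10 * 23.2^(-2.5) = 0.0039

0.0039 Gyr


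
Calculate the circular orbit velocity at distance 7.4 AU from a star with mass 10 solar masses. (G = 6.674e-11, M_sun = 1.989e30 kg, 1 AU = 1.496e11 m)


v = sqrt(GM/r) = sqrt(6.674e-11 * 1.989e+31 / 1.107e+12) = 34628.1138

34628.1138 m/s


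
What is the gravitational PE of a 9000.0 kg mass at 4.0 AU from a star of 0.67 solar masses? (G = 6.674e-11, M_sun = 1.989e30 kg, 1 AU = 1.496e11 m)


M = 0.67 * 1.989e30 kg = 1.33263e+30 kg; r = 4.0 AU * 1.496e11 m/AU = 5.984e+11 m. U = -GM*m/r = -(6.674e-11 * 1.33263e+30 * 9000.0) / 5.984e+11 = -1.338e+12

-1.338e+12 J


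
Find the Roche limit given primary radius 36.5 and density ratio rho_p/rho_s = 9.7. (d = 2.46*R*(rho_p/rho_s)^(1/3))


d_Roche = 2.46 * 36.5 * 9.7^(1/3) = 191.4926

191.4926


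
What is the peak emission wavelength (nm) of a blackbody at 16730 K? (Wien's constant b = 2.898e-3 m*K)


lam_max = b / T = 2.898e-3 / 16730 = 1.732e-07 m = 173.2218 nm

173.2218 nm


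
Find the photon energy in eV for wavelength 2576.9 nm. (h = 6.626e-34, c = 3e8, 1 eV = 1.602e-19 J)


E = hc/lambda = 6.626e-34 * 3e8 / 2.577e-06 = 7.714e-20 J = 0.4815 eV

0.4815 eV


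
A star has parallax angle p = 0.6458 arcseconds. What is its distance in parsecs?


d = 1/p = 1/0.6458 = 1.5485

1.5485 pc


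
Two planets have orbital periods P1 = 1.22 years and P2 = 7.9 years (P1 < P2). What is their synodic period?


1/P_syn = |1/P1 - 1/P2| = |1/1.22 - 1/7.9| => P_syn = 1.4428

1.4428 years


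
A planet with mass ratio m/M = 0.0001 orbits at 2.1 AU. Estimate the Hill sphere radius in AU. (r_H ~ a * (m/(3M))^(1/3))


r_H = a * (m/3M)^(1/3) = 2.1 * (0.0001/3)^(1/3) = 0.0676

0.0676 AU


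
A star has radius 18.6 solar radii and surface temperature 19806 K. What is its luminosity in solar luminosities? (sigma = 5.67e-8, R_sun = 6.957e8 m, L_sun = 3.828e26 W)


R = 18.6 * 6.957e8 m = 1.294002e+10 m. L = 4*pi*R^2*sigma*T^4 = 4*pi*(1.294002e+10)^2 * 5.67e-8 * 19806^4 = 1.835903784e+31 W. L/L_sun = 1.835903784e+31 / 3.828e26 = 47959.869

47959.869 L_sun


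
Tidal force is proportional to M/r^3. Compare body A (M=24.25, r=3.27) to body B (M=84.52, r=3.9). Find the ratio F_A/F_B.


Ratio = (M1/r1^3) / (M2/r2^3) = (24.25/3.27^3) / (84.52/3.9^3) = 0.4867

0.4867


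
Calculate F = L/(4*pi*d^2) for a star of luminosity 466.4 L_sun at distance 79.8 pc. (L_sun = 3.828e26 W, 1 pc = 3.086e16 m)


F = L / (4*pi*d^2) = 1.785e+29 / (4*pi*(2.463e+18)^2) = 2.343e-09

2.343e-09 W/m^2


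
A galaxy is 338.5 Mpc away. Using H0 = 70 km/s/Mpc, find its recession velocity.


v = H0 * d = 70 * 338.5 = 23695.0

23695.0 km/s


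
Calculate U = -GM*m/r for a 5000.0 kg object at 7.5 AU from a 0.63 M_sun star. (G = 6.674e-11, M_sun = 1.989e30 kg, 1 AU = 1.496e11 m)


M = 0.63 * 1.989e30 kg = 1.25307e+30 kg; r = 7.5 AU * 1.496e11 m/AU = 1.122e+12 m. U = -GM*m/r = -(6.674e-11 * 1.25307e+30 * 5000.0) / 1.122e+12 = -3.727e+11

-3.727e+11 J


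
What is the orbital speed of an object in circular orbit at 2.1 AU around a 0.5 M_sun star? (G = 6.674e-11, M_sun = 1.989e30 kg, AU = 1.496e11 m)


v = sqrt(GM/r) = sqrt(6.674e-11 * 9.945e+29 / 3.142e+11) = 14535.1678

14535.1678 m/s


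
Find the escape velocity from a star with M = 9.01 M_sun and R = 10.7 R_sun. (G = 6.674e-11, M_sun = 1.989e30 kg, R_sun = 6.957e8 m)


M = 9.01 * 1.989e30 kg = 1.792089e+31 kg; R = 10.7 * 6.957e8 m = 7.44399e+09 m. v_esc = sqrt(2GM/R) = sqrt(2 * 6.674e-11 * 1.792089e+31 / 7.44399e+09) = 566871.9863

566871.9863 m/s


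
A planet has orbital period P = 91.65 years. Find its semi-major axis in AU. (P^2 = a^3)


a = P^(2/3) = 91.65^(2/3) = 20.3277

20.3277 AU


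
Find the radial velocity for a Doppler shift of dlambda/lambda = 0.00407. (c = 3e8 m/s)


v = (dlambda/lambda) * c = 0.00407 * 3e8 = 1.221e+06

1.221e+06 m/s


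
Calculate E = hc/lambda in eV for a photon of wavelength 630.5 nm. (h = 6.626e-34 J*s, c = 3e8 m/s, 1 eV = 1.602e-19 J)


E = hc/lambda = 6.626e-34 * 3e8 / 6.305e-07 = 3.153e-19 J = 1.968 eV

1.968 eV


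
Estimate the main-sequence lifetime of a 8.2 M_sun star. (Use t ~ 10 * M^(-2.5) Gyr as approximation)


t = 10 * M^(-2.5) = 10 * 8.2^(-2.5) = 0.0519

0.0519 Gyr


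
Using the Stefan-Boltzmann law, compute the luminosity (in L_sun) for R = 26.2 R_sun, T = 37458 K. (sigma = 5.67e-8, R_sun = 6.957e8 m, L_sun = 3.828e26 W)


R = 26.2 * 6.957e8 m = 1.822734e+10 m. L = 4*pi*R^2*sigma*T^4 = 4*pi*(1.822734e+10)^2 * 5.67e-8 * 37458^4 = 4.660342696e+32 W. L/L_sun = 4.660342696e+32 / 3.828e26 = 1.217e+06

1.217e+06 L_sun


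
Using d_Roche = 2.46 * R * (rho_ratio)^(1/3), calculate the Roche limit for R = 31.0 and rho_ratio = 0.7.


d_Roche = 2.46 * 31.0 * 0.7^(1/3) = 67.7116

67.7116


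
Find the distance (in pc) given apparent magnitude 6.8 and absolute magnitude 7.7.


d = 10^((m - M + 5)/5) = 10^((6.8 - 7.7 + 5)/5) = 6.6069

6.6069 pc


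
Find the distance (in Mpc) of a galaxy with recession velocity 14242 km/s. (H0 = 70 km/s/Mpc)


d = v / H0 = 14242 / 70 = 203.4571

203.4571 Mpc


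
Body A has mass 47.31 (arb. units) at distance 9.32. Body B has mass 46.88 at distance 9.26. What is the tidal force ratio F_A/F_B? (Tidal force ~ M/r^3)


Ratio = (M1/r1^3) / (M2/r2^3) = (47.31/9.32^3) / (46.88/9.26^3) = 0.9898

0.9898


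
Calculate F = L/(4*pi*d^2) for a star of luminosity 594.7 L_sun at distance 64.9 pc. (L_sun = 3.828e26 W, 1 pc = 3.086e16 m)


F = L / (4*pi*d^2) = 2.277e+29 / (4*pi*(2.003e+18)^2) = 4.516e-09

4.516e-09 W/m^2


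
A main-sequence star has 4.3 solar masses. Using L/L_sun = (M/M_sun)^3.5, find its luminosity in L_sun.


L/L_sun = (M/M_sun)^3.5 = 4.3^3.5 = 164.8692

164.8692 L_sun


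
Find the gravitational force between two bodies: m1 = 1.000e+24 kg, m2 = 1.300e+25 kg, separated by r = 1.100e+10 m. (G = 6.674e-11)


F = G*m1*m2/r^2 = 6.674e-11 * 1.000e+24 * 1.300e+25 / (1.100e+10)^2 = 6.674e-11 * 1.300e+49 / 1.210e+20 = 7.170e+18

7.170e+18 N


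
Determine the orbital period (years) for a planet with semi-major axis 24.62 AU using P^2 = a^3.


P = a^(3/2) = 24.62^1.5 = 122.1609

122.1609 years


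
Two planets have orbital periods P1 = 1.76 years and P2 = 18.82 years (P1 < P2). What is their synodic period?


1/P_syn = |1/P1 - 1/P2| = |1/1.76 - 1/18.82| => P_syn = 1.9416

1.9416 years


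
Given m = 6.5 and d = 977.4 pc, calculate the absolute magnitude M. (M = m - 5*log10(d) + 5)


M = m - 5*log10(d) + 5 = 6.5 - 5*log10(977.4) + 5 = -3.4504

-3.4504


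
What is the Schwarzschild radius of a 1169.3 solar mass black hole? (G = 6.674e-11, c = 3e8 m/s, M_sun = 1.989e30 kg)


M = 1169.3 * 1.989e30 kg = 2.3257377e+33 kg. rs = 2GM/c^2 = 2 * 6.674e-11 * 2.3257377e+33 / (3e8)^2 = 3.449e+06

3.449e+06 m


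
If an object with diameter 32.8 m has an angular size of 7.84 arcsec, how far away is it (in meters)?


D = size / theta_rad, theta_rad = 7.84 * pi/(180*3600) = 3.801e-05, D = 862944.5976

862944.5976 m


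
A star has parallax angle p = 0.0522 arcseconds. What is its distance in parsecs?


d = 1/p = 1/0.0522 = 19.1571

19.1571 pc


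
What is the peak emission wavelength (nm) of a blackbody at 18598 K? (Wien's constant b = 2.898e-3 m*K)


lam_max = b / T = 2.898e-3 / 18598 = 1.558e-07 m = 155.8232 nm

155.8232 nm


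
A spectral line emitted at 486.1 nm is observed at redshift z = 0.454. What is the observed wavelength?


lam_obs = lam_emit * (1 + z) = 486.1 * (1 + 0.454) = 706.7894

706.7894 nm


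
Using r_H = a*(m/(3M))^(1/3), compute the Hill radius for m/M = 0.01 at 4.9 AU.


r_H = a * (m/3M)^(1/3) = 4.9 * (0.01/3)^(1/3) = 0.732

0.732 AU


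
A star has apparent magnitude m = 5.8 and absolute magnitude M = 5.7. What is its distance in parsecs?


d = 10^((m - M + 5)/5) = 10^((5.8 - 5.7 + 5)/5) = 10.4713

10.4713 pc


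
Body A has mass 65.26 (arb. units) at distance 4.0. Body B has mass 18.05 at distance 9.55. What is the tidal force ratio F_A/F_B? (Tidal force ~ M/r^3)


Ratio = (M1/r1^3) / (M2/r2^3) = (65.26/4.0^3) / (18.05/9.55^3) = 49.204

49.204


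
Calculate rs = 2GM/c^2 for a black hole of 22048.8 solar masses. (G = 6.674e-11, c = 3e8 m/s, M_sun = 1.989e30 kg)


M = 22048.8 * 1.989e30 kg = 4.38550632e+34 kg. rs = 2GM/c^2 = 2 * 6.674e-11 * 4.38550632e+34 / (3e8)^2 = 6.504e+07

6.504e+07 m


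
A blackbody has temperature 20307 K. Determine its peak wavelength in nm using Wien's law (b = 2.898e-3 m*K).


lam_max = b / T = 2.898e-3 / 20307 = 1.427e-07 m = 142.7094 nm

142.7094 nm


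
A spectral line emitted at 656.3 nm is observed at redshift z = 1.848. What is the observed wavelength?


lam_obs = lam_emit * (1 + z) = 656.3 * (1 + 1.848) = 1869.1424

1869.1424 nm


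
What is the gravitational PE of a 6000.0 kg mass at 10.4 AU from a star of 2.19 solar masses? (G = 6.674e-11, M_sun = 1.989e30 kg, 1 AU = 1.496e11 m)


M = 2.19 * 1.989e30 kg = 4.35591e+30 kg; r = 10.4 AU * 1.496e11 m/AU = 1.55584e+12 m. U = -GM*m/r = -(6.674e-11 * 4.35591e+30 * 6000.0) / 1.55584e+12 = -1.121e+12

-1.121e+12 J


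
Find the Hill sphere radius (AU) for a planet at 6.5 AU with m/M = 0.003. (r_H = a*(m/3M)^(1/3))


r_H = a * (m/3M)^(1/3) = 6.5 * (0.003/3)^(1/3) = 0.65

0.65 AU


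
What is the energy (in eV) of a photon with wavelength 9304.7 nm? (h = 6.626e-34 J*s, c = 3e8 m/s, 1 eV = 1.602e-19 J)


E = hc/lambda = 6.626e-34 * 3e8 / 9.305e-06 = 2.136e-20 J = 0.1334 eV

0.1334 eV


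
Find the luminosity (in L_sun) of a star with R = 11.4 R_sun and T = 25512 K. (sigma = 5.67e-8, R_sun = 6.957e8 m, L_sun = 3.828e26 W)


R = 11.4 * 6.957e8 m = 7.93098e+09 m. L = 4*pi*R^2*sigma*T^4 = 4*pi*(7.93098e+09)^2 * 5.67e-8 * 25512^4 = 1.898561445e+31 W. L/L_sun = 1.898561445e+31 / 3.828e26 = 49596.694

49596.694 L_sun


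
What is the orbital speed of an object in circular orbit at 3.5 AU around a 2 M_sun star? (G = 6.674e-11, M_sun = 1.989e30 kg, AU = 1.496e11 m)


v = sqrt(GM/r) = sqrt(6.674e-11 * 3.978e+30 / 5.236e+11) = 22517.7852

22517.7852 m/s


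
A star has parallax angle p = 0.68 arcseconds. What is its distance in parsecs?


d = 1/p = 1/0.68 = 1.4706

1.4706 pc


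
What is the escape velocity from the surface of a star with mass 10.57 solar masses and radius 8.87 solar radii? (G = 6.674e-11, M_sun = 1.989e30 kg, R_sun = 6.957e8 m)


M = 10.57 * 1.989e30 kg = 2.102373e+31 kg; R = 8.87 * 6.957e8 m = 6.170859e+09 m. v_esc = sqrt(2GM/R) = sqrt(2 * 6.674e-11 * 2.102373e+31 / 6.170859e+09) = 674357.47

674357.47 m/s


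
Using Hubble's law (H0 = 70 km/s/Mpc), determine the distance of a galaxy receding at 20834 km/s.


d = v / H0 = 20834 / 70 = 297.6286

297.6286 Mpc


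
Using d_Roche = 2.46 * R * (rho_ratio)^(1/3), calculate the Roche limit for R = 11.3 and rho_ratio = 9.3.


d_Roche = 2.46 * 11.3 * 9.3^(1/3) = 58.4576

58.4576


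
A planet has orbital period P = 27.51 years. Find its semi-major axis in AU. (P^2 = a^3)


a = P^(2/3) = 27.51^(2/3) = 9.113

9.113 AU


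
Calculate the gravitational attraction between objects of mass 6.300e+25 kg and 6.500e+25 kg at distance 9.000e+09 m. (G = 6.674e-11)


F = G*m1*m2/r^2 = 6.674e-11 * 6.300e+25 * 6.500e+25 / (9.000e+09)^2 = 6.674e-11 * 4.095e+51 / 8.100e+19 = 3.374e+21

3.374e+21 N


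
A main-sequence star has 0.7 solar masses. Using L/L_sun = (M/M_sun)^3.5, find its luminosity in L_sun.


L/L_sun = (M/M_sun)^3.5 = 0.7^3.5 = 0.287

0.287 L_sun


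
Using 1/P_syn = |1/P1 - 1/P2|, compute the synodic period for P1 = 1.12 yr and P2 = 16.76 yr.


1/P_syn = |1/P1 - 1/P2| = |1/1.12 - 1/16.76| => P_syn = 1.2002

1.2002 years


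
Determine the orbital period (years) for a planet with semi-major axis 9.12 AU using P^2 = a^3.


P = a^(3/2) = 9.12^1.5 = 27.5418

27.5418 years


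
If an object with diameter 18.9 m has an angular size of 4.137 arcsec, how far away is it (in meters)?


D = size / theta_rad, theta_rad = 4.137 * pi/(180*3600) = 2.006e-05, D = 942326.526

942326.526 m


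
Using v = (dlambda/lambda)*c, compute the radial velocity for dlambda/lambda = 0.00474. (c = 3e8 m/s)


v = (dlambda/lambda) * c = 0.00474 * 3e8 = 1.422e+06

1.422e+06 m/s


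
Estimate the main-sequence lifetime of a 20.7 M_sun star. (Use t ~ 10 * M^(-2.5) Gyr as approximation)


t = 10 * M^(-2.5) = 10 * 20.7^(-2.5) = 0.0051

0.0051 Gyr


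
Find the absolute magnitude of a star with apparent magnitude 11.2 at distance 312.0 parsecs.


M = m - 5*log10(d) + 5 = 11.2 - 5*log10(312.0) + 5 = 3.7292

3.7292


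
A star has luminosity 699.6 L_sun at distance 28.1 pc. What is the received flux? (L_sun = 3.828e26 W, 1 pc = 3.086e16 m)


F = L / (4*pi*d^2) = 2.678e+29 / (4*pi*(8.672e+17)^2) = 2.834e-08

2.834e-08 W/m^2


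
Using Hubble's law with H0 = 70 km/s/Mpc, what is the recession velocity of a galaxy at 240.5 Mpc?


v = H0 * d = 70 * 240.5 = 16835.0

16835.0 km/s


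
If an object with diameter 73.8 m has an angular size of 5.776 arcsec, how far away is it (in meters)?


D = size / theta_rad, theta_rad = 5.776 * pi/(180*3600) = 2.800e-05, D = 2.635e+06

2.635e+06 m


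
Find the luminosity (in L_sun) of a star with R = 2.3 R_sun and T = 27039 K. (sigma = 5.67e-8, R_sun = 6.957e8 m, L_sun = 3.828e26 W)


R = 2.3 * 6.957e8 m = 1.60011e+09 m. L = 4*pi*R^2*sigma*T^4 = 4*pi*(1.60011e+09)^2 * 5.67e-8 * 27039^4 = 9.751133557e+29 W. L/L_sun = 9.751133557e+29 / 3.828e26 = 2547.3181

2547.3181 L_sun


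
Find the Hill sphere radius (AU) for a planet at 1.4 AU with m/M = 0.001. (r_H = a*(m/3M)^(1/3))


r_H = a * (m/3M)^(1/3) = 1.4 * (0.001/3)^(1/3) = 0.0971

0.0971 AU


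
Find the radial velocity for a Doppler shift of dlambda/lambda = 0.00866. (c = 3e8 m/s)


v = (dlambda/lambda) * c = 0.00866 * 3e8 = 2.598e+06

2.598e+06 m/s


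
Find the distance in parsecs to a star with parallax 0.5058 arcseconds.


d = 1/p = 1/0.5058 = 1.9771

1.9771 pc


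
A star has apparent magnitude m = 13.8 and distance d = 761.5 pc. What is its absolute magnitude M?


M = m - 5*log10(d) + 5 = 13.8 - 5*log10(761.5) + 5 = 4.3917

4.3917


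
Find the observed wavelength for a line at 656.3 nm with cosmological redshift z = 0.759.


lam_obs = lam_emit * (1 + z) = 656.3 * (1 + 0.759) = 1154.4317

1154.4317 nm


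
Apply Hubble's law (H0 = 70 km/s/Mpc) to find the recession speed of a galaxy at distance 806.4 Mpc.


v = H0 * d = 70 * 806.4 = 56448.0

56448.0 km/s


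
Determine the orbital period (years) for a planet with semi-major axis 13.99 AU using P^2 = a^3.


P = a^(3/2) = 13.99^1.5 = 52.3271

52.3271 years


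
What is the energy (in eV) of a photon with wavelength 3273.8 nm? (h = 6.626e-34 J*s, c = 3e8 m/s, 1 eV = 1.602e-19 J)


E = hc/lambda = 6.626e-34 * 3e8 / 3.274e-06 = 6.072e-20 J = 0.379 eV

0.379 eV


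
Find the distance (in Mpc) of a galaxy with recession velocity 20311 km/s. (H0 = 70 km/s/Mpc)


d = v / H0 = 20311 / 70 = 290.1571

290.1571 Mpc


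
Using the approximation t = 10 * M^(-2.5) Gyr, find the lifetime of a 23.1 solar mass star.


t = 10 * M^(-2.5) = 10 * 23.1^(-2.5) = 0.0039

0.0039 Gyr


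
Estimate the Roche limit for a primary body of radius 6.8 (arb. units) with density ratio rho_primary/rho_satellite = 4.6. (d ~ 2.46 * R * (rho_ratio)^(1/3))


d_Roche = 2.46 * 6.8 * 4.6^(1/3) = 27.8204

27.8204


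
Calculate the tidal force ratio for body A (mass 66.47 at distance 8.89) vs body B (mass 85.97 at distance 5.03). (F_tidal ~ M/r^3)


Ratio = (M1/r1^3) / (M2/r2^3) = (66.47/8.89^3) / (85.97/5.03^3) = 0.14

0.14


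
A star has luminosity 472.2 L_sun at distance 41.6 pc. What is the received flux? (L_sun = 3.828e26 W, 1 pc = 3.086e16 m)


F = L / (4*pi*d^2) = 1.808e+29 / (4*pi*(1.284e+18)^2) = 8.728e-09

8.728e-09 W/m^2


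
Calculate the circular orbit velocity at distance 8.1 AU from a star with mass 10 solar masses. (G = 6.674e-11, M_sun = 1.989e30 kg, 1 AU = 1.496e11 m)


v = sqrt(GM/r) = sqrt(6.674e-11 * 1.989e+31 / 1.212e+12) = 33098.0331

33098.0331 m/s


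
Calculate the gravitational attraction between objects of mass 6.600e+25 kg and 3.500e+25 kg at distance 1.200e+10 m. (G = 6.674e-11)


F = G*m1*m2/r^2 = 6.674e-11 * 6.600e+25 * 3.500e+25 / (1.200e+10)^2 = 6.674e-11 * 2.310e+51 / 1.440e+20 = 1.071e+21

1.071e+21 N


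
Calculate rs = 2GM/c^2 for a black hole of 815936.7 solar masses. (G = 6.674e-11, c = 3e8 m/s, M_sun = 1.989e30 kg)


M = 815936.7 * 1.989e30 kg = 1.622898096e+36 kg. rs = 2GM/c^2 = 2 * 6.674e-11 * 1.622898096e+36 / (3e8)^2 = 2.407e+09

2.407e+09 m


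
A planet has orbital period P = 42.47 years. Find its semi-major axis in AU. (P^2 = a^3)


a = P^(2/3) = 42.47^(2/3) = 12.1727

12.1727 AU


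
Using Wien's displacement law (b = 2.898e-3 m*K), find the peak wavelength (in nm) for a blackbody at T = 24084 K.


lam_max = b / T = 2.898e-3 / 24084 = 1.203e-07 m = 120.3288 nm

120.3288 nm


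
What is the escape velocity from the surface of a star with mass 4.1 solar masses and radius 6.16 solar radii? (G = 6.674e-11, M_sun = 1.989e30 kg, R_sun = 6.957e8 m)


M = 4.1 * 1.989e30 kg = 8.1549e+30 kg; R = 6.16 * 6.957e8 m = 4.285512e+09 m. v_esc = sqrt(2GM/R) = sqrt(2 * 6.674e-11 * 8.1549e+30 / 4.285512e+09) = 503983.2017

503983.2017 m/s


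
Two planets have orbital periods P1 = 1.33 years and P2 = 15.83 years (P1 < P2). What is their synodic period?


1/P_syn = |1/P1 - 1/P2| = |1/1.33 - 1/15.83| => P_syn = 1.452

1.452 years


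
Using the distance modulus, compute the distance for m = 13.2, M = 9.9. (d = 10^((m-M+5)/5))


d = 10^((m - M + 5)/5) = 10^((13.2 - 9.9 + 5)/5) = 45.7088

45.7088 pc


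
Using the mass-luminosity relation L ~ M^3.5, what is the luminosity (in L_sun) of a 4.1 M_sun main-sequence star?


L/L_sun = (M/M_sun)^3.5 = 4.1^3.5 = 139.5544

139.5544 L_sun


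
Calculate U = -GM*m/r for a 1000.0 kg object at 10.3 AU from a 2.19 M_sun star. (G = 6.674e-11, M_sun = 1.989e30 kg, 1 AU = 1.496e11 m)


M = 2.19 * 1.989e30 kg = 4.35591e+30 kg; r = 10.3 AU * 1.496e11 m/AU = 1.54088e+12 m. U = -GM*m/r = -(6.674e-11 * 4.35591e+30 * 1000.0) / 1.54088e+12 = -1.887e+11

-1.887e+11 J


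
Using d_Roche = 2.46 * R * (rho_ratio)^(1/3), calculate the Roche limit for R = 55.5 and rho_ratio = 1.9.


d_Roche = 2.46 * 55.5 * 1.9^(1/3) = 169.1009

169.1009


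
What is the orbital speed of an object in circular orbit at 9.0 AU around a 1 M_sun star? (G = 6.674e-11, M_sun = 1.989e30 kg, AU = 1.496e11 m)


v = sqrt(GM/r) = sqrt(6.674e-11 * 1.989e+30 / 1.346e+12) = 9929.4099

9929.4099 m/s


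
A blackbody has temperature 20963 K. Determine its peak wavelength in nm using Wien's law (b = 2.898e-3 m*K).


lam_max = b / T = 2.898e-3 / 20963 = 1.382e-07 m = 138.2436 nm

138.2436 nm


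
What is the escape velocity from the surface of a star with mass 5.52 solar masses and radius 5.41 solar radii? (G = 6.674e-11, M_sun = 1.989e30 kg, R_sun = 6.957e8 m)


M = 5.52 * 1.989e30 kg = 1.097928e+31 kg; R = 5.41 * 6.957e8 m = 3.763737e+09 m. v_esc = sqrt(2GM/R) = sqrt(2 * 6.674e-11 * 1.097928e+31 / 3.763737e+09) = 624001.1574

624001.1574 m/s


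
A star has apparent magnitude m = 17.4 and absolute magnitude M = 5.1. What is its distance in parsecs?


d = 10^((m - M + 5)/5) = 10^((17.4 - 5.1 + 5)/5) = 2884.0315

2884.0315 pc


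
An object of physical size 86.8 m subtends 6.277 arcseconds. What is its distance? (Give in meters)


D = size / theta_rad, theta_rad = 6.277 * pi/(180*3600) = 3.043e-05, D = 2.852e+06

2.852e+06 m


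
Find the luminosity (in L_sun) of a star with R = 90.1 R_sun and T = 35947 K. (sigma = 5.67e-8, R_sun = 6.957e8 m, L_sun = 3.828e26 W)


R = 90.1 * 6.957e8 m = 6.268257e+10 m. L = 4*pi*R^2*sigma*T^4 = 4*pi*(6.268257e+10)^2 * 5.67e-8 * 35947^4 = 4.674521033e+33 W. L/L_sun = 4.674521033e+33 / 3.828e26 = 1.221e+07

1.221e+07 L_sun


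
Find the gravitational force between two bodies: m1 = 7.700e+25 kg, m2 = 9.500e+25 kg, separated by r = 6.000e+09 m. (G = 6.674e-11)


F = G*m1*m2/r^2 = 6.674e-11 * 7.700e+25 * 9.500e+25 / (6.000e+09)^2 = 6.674e-11 * 7.315e+51 / 3.600e+19 = 1.356e+22

1.356e+22 N


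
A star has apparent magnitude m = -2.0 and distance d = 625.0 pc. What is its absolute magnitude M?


M = m - 5*log10(d) + 5 = -2.0 - 5*log10(625.0) + 5 = -10.9794

-10.9794


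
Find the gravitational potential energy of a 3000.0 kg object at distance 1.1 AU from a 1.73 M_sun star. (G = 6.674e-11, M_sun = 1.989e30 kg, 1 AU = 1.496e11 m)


M = 1.73 * 1.989e30 kg = 3.44097e+30 kg; r = 1.1 AU * 1.496e11 m/AU = 1.6456e+11 m. U = -GM*m/r = -(6.674e-11 * 3.44097e+30 * 3000.0) / 1.6456e+11 = -4.187e+12

-4.187e+12 J


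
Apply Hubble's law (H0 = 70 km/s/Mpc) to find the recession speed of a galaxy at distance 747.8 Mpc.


v = H0 * d = 70 * 747.8 = 52346.0

52346.0 km/s


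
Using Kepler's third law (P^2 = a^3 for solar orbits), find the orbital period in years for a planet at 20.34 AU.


P = a^(3/2) = 20.34^1.5 = 91.7332

91.7332 years


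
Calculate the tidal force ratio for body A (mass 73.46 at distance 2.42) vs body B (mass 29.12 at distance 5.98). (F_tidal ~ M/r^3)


Ratio = (M1/r1^3) / (M2/r2^3) = (73.46/2.42^3) / (29.12/5.98^3) = 38.0642

38.0642


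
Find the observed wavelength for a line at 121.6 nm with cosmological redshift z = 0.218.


lam_obs = lam_emit * (1 + z) = 121.6 * (1 + 0.218) = 148.1088

148.1088 nm


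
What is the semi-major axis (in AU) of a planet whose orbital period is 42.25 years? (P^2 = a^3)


a = P^(2/3) = 42.25^(2/3) = 12.1307

12.1307 AU


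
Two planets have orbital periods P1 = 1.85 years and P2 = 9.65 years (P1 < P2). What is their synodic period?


1/P_syn = |1/P1 - 1/P2| = |1/1.85 - 1/9.65| => P_syn = 2.2888

2.2888 years


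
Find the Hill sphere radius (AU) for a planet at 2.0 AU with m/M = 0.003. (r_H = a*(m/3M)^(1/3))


r_H = a * (m/3M)^(1/3) = 2.0 * (0.003/3)^(1/3) = 0.2

0.2 AU


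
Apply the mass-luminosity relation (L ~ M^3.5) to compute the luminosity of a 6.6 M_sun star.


L/L_sun = (M/M_sun)^3.5 = 6.6^3.5 = 738.5906

738.5906 L_sun


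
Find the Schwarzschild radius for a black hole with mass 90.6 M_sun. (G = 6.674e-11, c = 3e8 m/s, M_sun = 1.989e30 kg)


M = 90.6 * 1.989e30 kg = 1.802034e+32 kg. rs = 2GM/c^2 = 2 * 6.674e-11 * 1.802034e+32 / (3e8)^2 = 267261.6648

267261.6648 m


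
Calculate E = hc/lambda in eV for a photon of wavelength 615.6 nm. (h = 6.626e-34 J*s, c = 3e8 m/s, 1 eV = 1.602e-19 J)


E = hc/lambda = 6.626e-34 * 3e8 / 6.156e-07 = 3.229e-19 J = 2.0156 eV

2.0156 eV


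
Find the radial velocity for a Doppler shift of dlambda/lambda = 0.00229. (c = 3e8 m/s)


v = (dlambda/lambda) * c = 0.00229 * 3e8 = 687000.0

687000.0 m/s


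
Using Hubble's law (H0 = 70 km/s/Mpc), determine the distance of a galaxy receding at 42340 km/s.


d = v / H0 = 42340 / 70 = 604.8571

604.8571 Mpc


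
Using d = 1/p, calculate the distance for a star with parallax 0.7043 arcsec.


d = 1/p = 1/0.7043 = 1.4198

1.4198 pc


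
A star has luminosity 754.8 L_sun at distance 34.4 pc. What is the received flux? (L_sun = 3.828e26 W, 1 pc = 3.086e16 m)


F = L / (4*pi*d^2) = 2.889e+29 / (4*pi*(1.062e+18)^2) = 2.040e-08

2.040e-08 W/m^2


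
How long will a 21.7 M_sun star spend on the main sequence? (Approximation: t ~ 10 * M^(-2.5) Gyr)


t = 10 * M^(-2.5) = 10 * 21.7^(-2.5) = 0.0046

0.0046 Gyr


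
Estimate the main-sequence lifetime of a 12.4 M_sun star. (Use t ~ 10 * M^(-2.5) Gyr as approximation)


t = 10 * M^(-2.5) = 10 * 12.4^(-2.5) = 0.0185

0.0185 Gyr


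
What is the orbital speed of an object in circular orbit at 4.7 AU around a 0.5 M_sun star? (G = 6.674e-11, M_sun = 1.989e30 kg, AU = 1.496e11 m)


v = sqrt(GM/r) = sqrt(6.674e-11 * 9.945e+29 / 7.031e+11) = 9715.8493

9715.8493 m/s


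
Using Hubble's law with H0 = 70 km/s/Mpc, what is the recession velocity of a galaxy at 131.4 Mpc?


v = H0 * d = 70 * 131.4 = 9198.0

9198.0 km/s


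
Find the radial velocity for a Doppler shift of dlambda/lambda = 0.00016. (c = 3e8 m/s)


v = (dlambda/lambda) * c = 0.00016 * 3e8 = 48000.0

48000.0 m/s


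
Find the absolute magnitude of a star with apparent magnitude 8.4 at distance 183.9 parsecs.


M = m - 5*log10(d) + 5 = 8.4 - 5*log10(183.9) + 5 = 2.0771

2.0771


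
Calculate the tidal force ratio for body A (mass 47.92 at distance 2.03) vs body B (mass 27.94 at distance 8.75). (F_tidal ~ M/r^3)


Ratio = (M1/r1^3) / (M2/r2^3) = (47.92/2.03^3) / (27.94/8.75^3) = 137.3493

137.3493


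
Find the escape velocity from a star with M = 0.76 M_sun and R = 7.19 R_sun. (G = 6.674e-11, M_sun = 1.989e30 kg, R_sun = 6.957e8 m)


M = 0.76 * 1.989e30 kg = 1.51164e+30 kg; R = 7.19 * 6.957e8 m = 5.002083e+09 m. v_esc = sqrt(2GM/R) = sqrt(2 * 6.674e-11 * 1.51164e+30 / 5.002083e+09) = 200843.0647

200843.0647 m/s


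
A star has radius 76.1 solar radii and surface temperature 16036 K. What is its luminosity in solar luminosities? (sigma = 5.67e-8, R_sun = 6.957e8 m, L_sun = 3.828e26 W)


R = 76.1 * 6.957e8 m = 5.294277e+10 m. L = 4*pi*R^2*sigma*T^4 = 4*pi*(5.294277e+10)^2 * 5.67e-8 * 16036^4 = 1.320658204e+32 W. L/L_sun = 1.320658204e+32 / 3.828e26 = 344999.5308

344999.5308 L_sun


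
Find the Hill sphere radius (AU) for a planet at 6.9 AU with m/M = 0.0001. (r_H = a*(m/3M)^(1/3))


r_H = a * (m/3M)^(1/3) = 6.9 * (0.0001/3)^(1/3) = 0.2221

0.2221 AU


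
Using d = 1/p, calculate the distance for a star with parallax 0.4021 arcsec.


d = 1/p = 1/0.4021 = 2.4869

2.4869 pc


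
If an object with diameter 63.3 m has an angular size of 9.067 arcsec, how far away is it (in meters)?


D = size / theta_rad, theta_rad = 9.067 * pi/(180*3600) = 4.396e-05, D = 1.440e+06

1.440e+06 m


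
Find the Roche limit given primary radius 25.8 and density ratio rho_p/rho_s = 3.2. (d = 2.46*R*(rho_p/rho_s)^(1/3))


d_Roche = 2.46 * 25.8 * 3.2^(1/3) = 93.5272

93.5272


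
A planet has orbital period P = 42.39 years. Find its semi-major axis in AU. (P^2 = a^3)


a = P^(2/3) = 42.39^(2/3) = 12.1574

12.1574 AU


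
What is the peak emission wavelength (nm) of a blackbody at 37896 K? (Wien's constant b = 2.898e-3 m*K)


lam_max = b / T = 2.898e-3 / 37896 = 7.647e-08 m = 76.4725 nm

76.4725 nm


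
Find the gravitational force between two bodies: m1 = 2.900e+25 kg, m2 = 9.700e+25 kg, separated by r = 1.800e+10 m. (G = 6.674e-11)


F = G*m1*m2/r^2 = 6.674e-11 * 2.900e+25 * 9.700e+25 / (1.800e+10)^2 = 6.674e-11 * 2.813e+51 / 3.240e+20 = 5.794e+20

5.794e+20 N


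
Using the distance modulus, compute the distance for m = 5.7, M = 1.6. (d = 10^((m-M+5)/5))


d = 10^((m - M + 5)/5) = 10^((5.7 - 1.6 + 5)/5) = 66.0693

66.0693 pc


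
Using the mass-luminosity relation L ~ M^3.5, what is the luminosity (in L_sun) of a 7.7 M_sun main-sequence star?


L/L_sun = (M/M_sun)^3.5 = 7.7^3.5 = 1266.8277

1266.8277 L_sun


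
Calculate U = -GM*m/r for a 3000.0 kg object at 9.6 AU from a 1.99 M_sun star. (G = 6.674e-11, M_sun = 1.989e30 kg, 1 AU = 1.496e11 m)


M = 1.99 * 1.989e30 kg = 3.95811e+30 kg; r = 9.6 AU * 1.496e11 m/AU = 1.43616e+12 m. U = -GM*m/r = -(6.674e-11 * 3.95811e+30 * 3000.0) / 1.43616e+12 = -5.518e+11

-5.518e+11 J


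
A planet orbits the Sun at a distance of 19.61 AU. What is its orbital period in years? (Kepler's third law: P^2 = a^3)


P = a^(3/2) = 19.61^1.5 = 86.8393

86.8393 years


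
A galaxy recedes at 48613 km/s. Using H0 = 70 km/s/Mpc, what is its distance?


d = v / H0 = 48613 / 70 = 694.4714

694.4714 Mpc


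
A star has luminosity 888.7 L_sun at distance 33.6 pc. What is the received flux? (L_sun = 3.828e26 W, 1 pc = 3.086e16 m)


F = L / (4*pi*d^2) = 3.402e+29 / (4*pi*(1.037e+18)^2) = 2.518e-08

2.518e-08 W/m^2


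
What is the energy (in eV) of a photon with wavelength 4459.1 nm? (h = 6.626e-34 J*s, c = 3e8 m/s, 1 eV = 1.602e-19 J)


E = hc/lambda = 6.626e-34 * 3e8 / 4.459e-06 = 4.458e-20 J = 0.2783 eV

0.2783 eV


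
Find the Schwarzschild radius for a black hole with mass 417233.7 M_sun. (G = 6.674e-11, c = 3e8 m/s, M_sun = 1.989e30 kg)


M = 417233.7 * 1.989e30 kg = 8.298778293e+35 kg. rs = 2GM/c^2 = 2 * 6.674e-11 * 8.298778293e+35 / (3e8)^2 = 1.231e+09

1.231e+09 m


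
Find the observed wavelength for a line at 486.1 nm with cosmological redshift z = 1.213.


lam_obs = lam_emit * (1 + z) = 486.1 * (1 + 1.213) = 1075.7393

1075.7393 nm


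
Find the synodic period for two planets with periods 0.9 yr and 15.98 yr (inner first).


1/P_syn = |1/P1 - 1/P2| = |1/0.9 - 1/15.98| => P_syn = 0.9537

0.9537 years


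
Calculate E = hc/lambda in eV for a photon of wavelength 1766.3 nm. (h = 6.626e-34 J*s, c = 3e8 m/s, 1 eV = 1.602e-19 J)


E = hc/lambda = 6.626e-34 * 3e8 / 1.766e-06 = 1.125e-19 J = 0.7025 eV

0.7025 eV


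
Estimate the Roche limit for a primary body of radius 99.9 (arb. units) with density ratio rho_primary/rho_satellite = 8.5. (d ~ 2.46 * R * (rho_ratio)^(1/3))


d_Roche = 2.46 * 99.9 * 8.5^(1/3) = 501.5415

501.5415


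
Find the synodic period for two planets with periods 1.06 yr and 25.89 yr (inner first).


1/P_syn = |1/P1 - 1/P2| = |1/1.06 - 1/25.89| => P_syn = 1.1053

1.1053 years


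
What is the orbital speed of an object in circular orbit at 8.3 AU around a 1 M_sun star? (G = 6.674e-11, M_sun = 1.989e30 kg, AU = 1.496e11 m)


v = sqrt(GM/r) = sqrt(6.674e-11 * 1.989e+30 / 1.242e+12) = 10339.6455

10339.6455 m/s


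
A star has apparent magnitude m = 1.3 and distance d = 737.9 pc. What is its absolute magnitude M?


M = m - 5*log10(d) + 5 = 1.3 - 5*log10(737.9) + 5 = -8.04

-8.04


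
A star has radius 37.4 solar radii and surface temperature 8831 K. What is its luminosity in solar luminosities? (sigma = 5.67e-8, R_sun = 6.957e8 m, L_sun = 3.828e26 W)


R = 37.4 * 6.957e8 m = 2.601918e+10 m. L = 4*pi*R^2*sigma*T^4 = 4*pi*(2.601918e+10)^2 * 5.67e-8 * 8831^4 = 2.933726833e+30 W. L/L_sun = 2.933726833e+30 / 3.828e26 = 7663.8632

7663.8632 L_sun


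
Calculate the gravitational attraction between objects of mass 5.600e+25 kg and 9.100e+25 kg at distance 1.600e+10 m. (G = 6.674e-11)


F = G*m1*m2/r^2 = 6.674e-11 * 5.600e+25 * 9.100e+25 / (1.600e+10)^2 = 6.674e-11 * 5.096e+51 / 2.560e+20 = 1.329e+21

1.329e+21 N


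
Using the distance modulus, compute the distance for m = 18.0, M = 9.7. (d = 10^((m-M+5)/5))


d = 10^((m - M + 5)/5) = 10^((18.0 - 9.7 + 5)/5) = 457.0882

457.0882 pc


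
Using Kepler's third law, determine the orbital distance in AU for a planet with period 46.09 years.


a = P^(2/3) = 46.09^(2/3) = 12.855

12.855 AU


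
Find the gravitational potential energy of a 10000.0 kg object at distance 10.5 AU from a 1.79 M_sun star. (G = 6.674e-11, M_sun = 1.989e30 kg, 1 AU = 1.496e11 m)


M = 1.79 * 1.989e30 kg = 3.56031e+30 kg; r = 10.5 AU * 1.496e11 m/AU = 1.5708e+12 m. U = -GM*m/r = -(6.674e-11 * 3.56031e+30 * 10000.0) / 1.5708e+12 = -1.513e+12

-1.513e+12 J


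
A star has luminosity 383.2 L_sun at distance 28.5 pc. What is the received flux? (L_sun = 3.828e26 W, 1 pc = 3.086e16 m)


F = L / (4*pi*d^2) = 1.467e+29 / (4*pi*(8.795e+17)^2) = 1.509e-08

1.509e-08 W/m^2


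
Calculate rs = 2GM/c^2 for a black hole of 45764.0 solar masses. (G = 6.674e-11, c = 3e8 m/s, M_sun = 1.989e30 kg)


M = 45764.0 * 1.989e30 kg = 9.1024596e+34 kg. rs = 2GM/c^2 = 2 * 6.674e-11 * 9.1024596e+34 / (3e8)^2 = 1.350e+08

1.350e+08 m


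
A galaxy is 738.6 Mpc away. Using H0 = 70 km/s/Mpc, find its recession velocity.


v = H0 * d = 70 * 738.6 = 51702.0

51702.0 km/s


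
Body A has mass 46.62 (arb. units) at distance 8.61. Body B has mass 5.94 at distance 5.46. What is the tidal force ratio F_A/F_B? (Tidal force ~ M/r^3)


Ratio = (M1/r1^3) / (M2/r2^3) = (46.62/8.61^3) / (5.94/5.46^3) = 2.0015

2.0015


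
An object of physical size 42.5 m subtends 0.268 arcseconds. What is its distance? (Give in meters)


D = size / theta_rad, theta_rad = 0.268 * pi/(180*3600) = 1.299e-06, D = 3.271e+07

3.271e+07 m


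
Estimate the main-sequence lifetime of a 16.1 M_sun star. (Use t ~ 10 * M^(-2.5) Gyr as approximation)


t = 10 * M^(-2.5) = 10 * 16.1^(-2.5) = 0.0096

0.0096 Gyr


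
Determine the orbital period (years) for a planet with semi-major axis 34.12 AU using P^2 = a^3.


P = a^(3/2) = 34.12^1.5 = 199.3029

199.3029 years


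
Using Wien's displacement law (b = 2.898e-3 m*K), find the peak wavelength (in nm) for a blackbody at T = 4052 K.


lam_max = b / T = 2.898e-3 / 4052 = 7.152e-07 m = 715.2024 nm

715.2024 nm


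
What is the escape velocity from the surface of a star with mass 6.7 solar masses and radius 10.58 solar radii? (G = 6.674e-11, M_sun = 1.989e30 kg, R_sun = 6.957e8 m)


M = 6.7 * 1.989e30 kg = 1.33263e+31 kg; R = 10.58 * 6.957e8 m = 7.360506e+09 m. v_esc = sqrt(2GM/R) = sqrt(2 * 6.674e-11 * 1.33263e+31 / 7.360506e+09) = 491596.8104

491596.8104 m/s
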